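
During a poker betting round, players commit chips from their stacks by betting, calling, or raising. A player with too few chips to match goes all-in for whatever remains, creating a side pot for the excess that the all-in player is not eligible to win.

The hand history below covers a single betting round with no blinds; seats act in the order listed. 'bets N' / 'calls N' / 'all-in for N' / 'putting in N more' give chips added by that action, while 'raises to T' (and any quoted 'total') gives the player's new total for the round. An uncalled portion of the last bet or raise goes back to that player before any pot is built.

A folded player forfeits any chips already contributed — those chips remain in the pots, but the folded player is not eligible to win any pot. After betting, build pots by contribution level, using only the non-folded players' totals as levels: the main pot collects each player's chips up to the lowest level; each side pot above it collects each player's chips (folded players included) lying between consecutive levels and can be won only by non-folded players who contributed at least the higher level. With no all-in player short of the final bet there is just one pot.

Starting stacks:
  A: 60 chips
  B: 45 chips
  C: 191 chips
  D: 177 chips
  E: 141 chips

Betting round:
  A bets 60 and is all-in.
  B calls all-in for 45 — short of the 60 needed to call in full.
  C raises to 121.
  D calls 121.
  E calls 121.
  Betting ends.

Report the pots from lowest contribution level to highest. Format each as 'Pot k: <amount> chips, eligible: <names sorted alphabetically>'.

Contributions: A=60, B=45, C=121, D=121, E=121
Pot levels (distinct totals of non-folded players): 45, 60, 121
Layer 1-45: 45 each from A, B, C, D, E = 45*5 = 225 chips; eligible A, B, C, D, E
Layer 46-60: 15 each from A, C, D, E = 15*4 = 60 chips; eligible A, C, D, E
Layer 61-121: 61 each from C, D, E = 61*3 = 183 chips; eligible C, D, E

Pot 1: 225 chips, eligible: A, B, C, D, E
Pot 2: 60 chips, eligible: A, C, D, E
Pot 3: 183 chips, eligible: C, D, E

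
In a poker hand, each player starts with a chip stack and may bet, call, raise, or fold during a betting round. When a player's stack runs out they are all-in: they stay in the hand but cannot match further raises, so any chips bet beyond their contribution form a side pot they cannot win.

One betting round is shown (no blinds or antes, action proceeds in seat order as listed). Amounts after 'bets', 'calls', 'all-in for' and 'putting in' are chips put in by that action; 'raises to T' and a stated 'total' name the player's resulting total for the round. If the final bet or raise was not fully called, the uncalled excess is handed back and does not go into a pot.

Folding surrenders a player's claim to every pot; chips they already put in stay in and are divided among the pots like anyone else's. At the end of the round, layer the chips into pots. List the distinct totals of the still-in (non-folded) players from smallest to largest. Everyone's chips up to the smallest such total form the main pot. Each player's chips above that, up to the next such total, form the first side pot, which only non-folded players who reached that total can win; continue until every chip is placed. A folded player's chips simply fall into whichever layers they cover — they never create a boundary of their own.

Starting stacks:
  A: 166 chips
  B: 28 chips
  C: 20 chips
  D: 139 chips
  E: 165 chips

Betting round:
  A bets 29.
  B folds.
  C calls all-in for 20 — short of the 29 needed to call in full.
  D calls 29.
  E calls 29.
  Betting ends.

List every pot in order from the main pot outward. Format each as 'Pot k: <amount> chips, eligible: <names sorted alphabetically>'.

Pot 1: 80 chips, eligible: A, C, D, E
Pot 2: 27 chips, eligible: A, D, E

Derivation:
Contributions: A=29, C=20, D=29, E=29
Folded: B
Pot levels (distinct totals of non-folded players): 20, 29
Layer 1-20: 20 each from A, C, D, E = 20*4 = 80 chips; eligible A, C, D, E
Layer 21-29: 9 each from A, D, E = 9*3 = 27 chips; eligible A, D, E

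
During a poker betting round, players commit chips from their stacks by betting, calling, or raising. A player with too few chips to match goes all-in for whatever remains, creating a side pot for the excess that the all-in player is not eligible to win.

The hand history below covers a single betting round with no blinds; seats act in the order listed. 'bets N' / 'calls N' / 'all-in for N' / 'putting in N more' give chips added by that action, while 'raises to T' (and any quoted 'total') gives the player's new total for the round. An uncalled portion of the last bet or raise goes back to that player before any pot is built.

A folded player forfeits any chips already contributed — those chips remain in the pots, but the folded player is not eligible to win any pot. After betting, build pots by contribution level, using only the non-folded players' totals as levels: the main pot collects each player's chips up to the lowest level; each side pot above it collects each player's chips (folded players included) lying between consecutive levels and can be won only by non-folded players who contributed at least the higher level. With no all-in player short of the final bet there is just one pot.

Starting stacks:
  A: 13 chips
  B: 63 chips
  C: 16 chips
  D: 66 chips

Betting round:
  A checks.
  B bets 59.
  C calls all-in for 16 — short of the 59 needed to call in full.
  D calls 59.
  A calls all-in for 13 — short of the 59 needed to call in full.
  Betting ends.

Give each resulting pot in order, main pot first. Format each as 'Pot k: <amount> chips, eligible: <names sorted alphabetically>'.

Pot 1: 52 chips, eligible: A, B, C, D
Pot 2: 9 chips, eligible: B, C, D
Pot 3: 86 chips, eligible: B, D

Derivation:
Contributions: A=13, B=59, C=16, D=59
Pot levels (distinct totals of non-folded players): 13, 16, 59
Layer 1-13: 13 each from A, B, C, D = 13*4 = 52 chips; eligible A, B, C, D
Layer 14-16: 3 each from B, C, D = 3*3 = 9 chips; eligible B, C, D
Layer 17-59: 43 each from B, D = 43*2 = 86 chips; eligible B, D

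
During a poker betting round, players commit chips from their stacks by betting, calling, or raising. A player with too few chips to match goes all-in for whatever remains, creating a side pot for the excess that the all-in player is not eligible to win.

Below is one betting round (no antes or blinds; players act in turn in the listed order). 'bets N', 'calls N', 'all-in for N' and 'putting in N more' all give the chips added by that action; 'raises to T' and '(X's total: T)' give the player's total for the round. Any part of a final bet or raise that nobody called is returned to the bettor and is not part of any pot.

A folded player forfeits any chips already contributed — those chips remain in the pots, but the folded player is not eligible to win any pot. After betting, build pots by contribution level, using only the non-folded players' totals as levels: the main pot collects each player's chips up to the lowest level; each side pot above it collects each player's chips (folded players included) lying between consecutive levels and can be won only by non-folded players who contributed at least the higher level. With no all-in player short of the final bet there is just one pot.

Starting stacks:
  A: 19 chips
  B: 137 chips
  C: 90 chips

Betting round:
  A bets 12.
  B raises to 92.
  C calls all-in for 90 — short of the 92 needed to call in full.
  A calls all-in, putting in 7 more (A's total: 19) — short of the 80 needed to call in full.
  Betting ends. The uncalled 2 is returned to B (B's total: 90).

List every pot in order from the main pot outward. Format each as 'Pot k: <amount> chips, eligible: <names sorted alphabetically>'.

Pot 1: 57 chips, eligible: A, B, C
Pot 2: 142 chips, eligible: B, C

Derivation:
Contributions (after 2 returned to B): A=19, B=90, C=90
Pot levels (distinct totals of non-folded players): 19, 90
Layer 1-19: 19 each from A, B, C = 19*3 = 57 chips; eligible A, B, C
Layer 20-90: 71 each from B, C = 71*2 = 142 chips; eligible B, C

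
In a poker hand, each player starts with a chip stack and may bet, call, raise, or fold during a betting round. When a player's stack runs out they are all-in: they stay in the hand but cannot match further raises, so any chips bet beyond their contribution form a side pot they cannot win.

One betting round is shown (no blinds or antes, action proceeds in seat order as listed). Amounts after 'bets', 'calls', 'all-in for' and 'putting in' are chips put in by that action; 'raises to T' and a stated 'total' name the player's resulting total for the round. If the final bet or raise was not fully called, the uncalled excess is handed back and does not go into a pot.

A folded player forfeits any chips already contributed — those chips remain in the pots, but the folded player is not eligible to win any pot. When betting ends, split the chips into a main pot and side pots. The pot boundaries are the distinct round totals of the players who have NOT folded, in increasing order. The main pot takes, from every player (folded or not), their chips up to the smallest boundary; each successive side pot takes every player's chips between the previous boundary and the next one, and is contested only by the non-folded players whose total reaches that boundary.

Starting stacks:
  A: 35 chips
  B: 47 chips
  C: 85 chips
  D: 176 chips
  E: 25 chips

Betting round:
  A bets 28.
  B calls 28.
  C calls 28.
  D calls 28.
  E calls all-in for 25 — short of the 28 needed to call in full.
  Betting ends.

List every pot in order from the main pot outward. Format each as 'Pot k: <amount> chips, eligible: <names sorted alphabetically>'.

Pot 1: 125 chips, eligible: A, B, C, D, E
Pot 2: 12 chips, eligible: A, B, C, D

Derivation:
Contributions: A=28, B=28, C=28, D=28, E=25
Pot levels (distinct totals of non-folded players): 25, 28
Layer 1-25: 25 each from A, B, C, D, E = 25*5 = 125 chips; eligible A, B, C, D, E
Layer 26-28: 3 each from A, B, C, D = 3*4 = 12 chips; eligible A, B, C, D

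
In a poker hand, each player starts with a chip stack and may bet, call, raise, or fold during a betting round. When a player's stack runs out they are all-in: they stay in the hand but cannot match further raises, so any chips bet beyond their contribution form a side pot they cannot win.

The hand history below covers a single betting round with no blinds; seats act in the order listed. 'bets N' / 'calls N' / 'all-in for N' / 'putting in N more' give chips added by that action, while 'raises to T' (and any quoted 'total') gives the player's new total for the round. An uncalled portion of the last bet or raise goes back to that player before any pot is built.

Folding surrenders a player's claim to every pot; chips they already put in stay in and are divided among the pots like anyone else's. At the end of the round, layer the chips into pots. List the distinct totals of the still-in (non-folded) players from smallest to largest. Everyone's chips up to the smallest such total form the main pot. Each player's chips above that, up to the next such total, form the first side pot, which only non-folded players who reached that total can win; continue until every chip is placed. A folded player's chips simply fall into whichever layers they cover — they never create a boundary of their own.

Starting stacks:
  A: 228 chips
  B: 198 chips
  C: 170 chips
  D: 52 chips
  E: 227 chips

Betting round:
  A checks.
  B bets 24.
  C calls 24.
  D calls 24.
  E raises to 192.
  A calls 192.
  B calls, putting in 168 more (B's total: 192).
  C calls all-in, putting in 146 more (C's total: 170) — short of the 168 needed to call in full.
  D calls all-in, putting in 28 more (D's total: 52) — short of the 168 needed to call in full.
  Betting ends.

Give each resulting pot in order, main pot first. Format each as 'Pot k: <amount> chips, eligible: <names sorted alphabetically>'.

Contributions: A=192, B=192, C=170, D=52, E=192
Pot levels (distinct totals of non-folded players): 52, 170, 192
Layer 1-52: 52 each from A, B, C, D, E = 52*5 = 260 chips; eligible A, B, C, D, E
Layer 53-170: 118 each from A, B, C, E = 118*4 = 472 chips; eligible A, B, C, E
Layer 171-192: 22 each from A, B, E = 22*3 = 66 chips; eligible A, B, E

Pot 1: 260 chips, eligible: A, B, C, D, E
Pot 2: 472 chips, eligible: A, B, C, E
Pot 3: 66 chips, eligible: A, B, E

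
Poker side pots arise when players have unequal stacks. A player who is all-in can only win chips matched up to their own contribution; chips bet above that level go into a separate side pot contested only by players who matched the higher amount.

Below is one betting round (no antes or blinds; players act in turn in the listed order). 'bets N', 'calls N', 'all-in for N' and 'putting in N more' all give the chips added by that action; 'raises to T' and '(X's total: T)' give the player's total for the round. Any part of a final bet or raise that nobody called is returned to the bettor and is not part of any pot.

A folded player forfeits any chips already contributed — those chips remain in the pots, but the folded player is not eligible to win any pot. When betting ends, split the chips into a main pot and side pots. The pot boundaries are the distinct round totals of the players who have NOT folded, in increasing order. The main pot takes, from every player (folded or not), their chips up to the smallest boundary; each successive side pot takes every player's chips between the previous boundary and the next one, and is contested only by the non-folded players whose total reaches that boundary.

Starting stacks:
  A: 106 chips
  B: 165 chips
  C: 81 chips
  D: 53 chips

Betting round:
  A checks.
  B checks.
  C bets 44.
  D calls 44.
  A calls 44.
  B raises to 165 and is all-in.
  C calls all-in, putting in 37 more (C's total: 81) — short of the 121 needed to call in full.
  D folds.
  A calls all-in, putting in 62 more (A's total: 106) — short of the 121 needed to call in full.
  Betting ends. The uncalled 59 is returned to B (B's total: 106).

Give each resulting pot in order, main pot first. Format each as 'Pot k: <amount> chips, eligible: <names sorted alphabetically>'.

Contributions (after 59 returned to B): A=106, B=106, C=81, D=44
Folded: D
Pot levels (distinct totals of non-folded players): 81, 106
Layer 1-81: A 81 + B 81 + C 81 + D 44 = 287 chips; eligible A, B, C
Layer 82-106: 25 each from A, B = 25*2 = 50 chips; eligible A, B

Pot 1: 287 chips, eligible: A, B, C
Pot 2: 50 chips, eligible: A, B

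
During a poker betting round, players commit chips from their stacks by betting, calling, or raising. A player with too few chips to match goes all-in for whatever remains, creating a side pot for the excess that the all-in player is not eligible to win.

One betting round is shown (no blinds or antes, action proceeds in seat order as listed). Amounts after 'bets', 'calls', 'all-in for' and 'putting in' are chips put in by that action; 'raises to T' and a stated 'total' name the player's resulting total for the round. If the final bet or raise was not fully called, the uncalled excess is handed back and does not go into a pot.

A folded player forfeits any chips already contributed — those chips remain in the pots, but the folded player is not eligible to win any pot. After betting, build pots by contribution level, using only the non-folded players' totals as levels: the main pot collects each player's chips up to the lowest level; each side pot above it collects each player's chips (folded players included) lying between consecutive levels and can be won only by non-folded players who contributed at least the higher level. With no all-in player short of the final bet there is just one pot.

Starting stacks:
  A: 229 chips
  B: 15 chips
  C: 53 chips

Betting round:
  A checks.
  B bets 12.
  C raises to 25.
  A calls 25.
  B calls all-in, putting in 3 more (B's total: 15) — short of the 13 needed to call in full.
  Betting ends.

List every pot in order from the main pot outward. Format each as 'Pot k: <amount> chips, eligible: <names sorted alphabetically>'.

Pot 1: 45 chips, eligible: A, B, C
Pot 2: 20 chips, eligible: A, C

Derivation:
Contributions: A=25, B=15, C=25
Pot levels (distinct totals of non-folded players): 15, 25
Layer 1-15: 15 each from A, B, C = 15*3 = 45 chips; eligible A, B, C
Layer 16-25: 10 each from A, C = 10*2 = 20 chips; eligible A, C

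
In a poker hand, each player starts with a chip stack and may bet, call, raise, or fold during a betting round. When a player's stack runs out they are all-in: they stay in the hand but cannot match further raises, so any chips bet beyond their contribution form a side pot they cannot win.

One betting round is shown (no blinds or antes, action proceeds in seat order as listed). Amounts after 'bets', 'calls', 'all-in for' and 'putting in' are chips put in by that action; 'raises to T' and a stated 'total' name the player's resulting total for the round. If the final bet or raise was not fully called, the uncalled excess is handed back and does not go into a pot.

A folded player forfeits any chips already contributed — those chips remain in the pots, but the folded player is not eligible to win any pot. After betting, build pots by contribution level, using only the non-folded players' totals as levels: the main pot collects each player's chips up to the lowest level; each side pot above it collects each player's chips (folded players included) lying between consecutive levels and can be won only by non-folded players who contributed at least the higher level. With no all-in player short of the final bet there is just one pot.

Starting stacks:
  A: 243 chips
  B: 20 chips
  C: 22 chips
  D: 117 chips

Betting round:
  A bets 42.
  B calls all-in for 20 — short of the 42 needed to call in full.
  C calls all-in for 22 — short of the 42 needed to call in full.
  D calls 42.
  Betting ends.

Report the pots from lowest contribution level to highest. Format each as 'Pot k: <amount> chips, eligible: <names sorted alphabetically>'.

Pot 1: 80 chips, eligible: A, B, C, D
Pot 2: 6 chips, eligible: A, C, D
Pot 3: 40 chips, eligible: A, D

Derivation:
Contributions: A=42, B=20, C=22, D=42
Pot levels (distinct totals of non-folded players): 20, 22, 42
Layer 1-20: 20 each from A, B, C, D = 20*4 = 80 chips; eligible A, B, C, D
Layer 21-22: 2 each from A, C, D = 2*3 = 6 chips; eligible A, C, D
Layer 23-42: 20 each from A, D = 20*2 = 40 chips; eligible A, D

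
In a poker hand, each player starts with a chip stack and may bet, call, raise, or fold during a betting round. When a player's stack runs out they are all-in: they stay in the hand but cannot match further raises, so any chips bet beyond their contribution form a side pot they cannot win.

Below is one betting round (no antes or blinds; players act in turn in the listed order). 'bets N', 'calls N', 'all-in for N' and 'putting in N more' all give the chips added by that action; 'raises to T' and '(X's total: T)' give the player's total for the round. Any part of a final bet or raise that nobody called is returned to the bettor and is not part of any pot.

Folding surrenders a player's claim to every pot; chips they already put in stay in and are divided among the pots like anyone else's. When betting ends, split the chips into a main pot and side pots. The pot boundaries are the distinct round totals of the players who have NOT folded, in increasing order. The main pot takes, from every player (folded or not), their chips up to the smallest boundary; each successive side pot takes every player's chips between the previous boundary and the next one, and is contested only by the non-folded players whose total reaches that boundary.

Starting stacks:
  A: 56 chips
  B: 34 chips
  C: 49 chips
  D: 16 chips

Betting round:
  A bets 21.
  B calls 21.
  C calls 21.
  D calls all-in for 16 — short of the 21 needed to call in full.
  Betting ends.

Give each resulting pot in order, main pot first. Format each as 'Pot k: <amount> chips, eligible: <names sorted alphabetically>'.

Contributions: A=21, B=21, C=21, D=16
Pot levels (distinct totals of non-folded players): 16, 21
Layer 1-16: 16 each from A, B, C, D = 16*4 = 64 chips; eligible A, B, C, D
Layer 17-21: 5 each from A, B, C = 5*3 = 15 chips; eligible A, B, C

Pot 1: 64 chips, eligible: A, B, C, D
Pot 2: 15 chips, eligible: A, B, C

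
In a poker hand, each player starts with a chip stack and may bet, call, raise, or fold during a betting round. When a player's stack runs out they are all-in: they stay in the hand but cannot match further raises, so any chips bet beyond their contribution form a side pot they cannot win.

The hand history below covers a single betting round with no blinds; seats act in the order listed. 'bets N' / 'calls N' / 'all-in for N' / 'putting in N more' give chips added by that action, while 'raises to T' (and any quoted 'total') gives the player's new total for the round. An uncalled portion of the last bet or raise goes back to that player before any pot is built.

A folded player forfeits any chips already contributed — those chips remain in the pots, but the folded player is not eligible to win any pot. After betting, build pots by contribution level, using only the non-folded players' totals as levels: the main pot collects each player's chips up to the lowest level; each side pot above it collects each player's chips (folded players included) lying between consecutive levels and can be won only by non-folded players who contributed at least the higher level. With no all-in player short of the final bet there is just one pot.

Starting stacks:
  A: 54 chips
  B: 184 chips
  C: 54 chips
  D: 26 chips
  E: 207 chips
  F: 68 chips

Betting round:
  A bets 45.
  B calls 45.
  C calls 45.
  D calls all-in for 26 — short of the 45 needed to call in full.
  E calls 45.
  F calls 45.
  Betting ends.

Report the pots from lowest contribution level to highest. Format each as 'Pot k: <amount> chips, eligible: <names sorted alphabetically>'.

Pot 1: 156 chips, eligible: A, B, C, D, E, F
Pot 2: 95 chips, eligible: A, B, C, E, F

Derivation:
Contributions: A=45, B=45, C=45, D=26, E=45, F=45
Pot levels (distinct totals of non-folded players): 26, 45
Layer 1-26: 26 each from A, B, C, D, E, F = 26*6 = 156 chips; eligible A, B, C, D, E, F
Layer 27-45: 19 each from A, B, C, E, F = 19*5 = 95 chips; eligible A, B, C, E, F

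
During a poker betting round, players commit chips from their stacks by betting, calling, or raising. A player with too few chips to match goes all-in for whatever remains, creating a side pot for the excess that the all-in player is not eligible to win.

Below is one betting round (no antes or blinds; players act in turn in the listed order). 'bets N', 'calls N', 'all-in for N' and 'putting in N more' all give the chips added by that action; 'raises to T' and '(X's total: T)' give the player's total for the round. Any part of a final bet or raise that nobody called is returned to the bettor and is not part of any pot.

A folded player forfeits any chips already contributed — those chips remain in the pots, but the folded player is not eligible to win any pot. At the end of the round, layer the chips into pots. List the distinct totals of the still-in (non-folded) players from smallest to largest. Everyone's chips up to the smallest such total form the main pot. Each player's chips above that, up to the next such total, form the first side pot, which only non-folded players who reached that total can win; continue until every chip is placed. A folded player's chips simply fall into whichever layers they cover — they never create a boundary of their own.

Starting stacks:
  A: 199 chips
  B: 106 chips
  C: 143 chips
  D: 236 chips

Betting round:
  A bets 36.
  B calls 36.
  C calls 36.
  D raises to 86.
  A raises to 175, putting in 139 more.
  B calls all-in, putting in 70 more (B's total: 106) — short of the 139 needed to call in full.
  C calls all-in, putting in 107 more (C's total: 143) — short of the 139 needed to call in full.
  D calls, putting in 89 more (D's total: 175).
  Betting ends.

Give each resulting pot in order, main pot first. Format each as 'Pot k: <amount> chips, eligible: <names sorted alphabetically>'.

Pot 1: 424 chips, eligible: A, B, C, D
Pot 2: 111 chips, eligible: A, C, D
Pot 3: 64 chips, eligible: A, D

Derivation:
Contributions: A=175, B=106, C=143, D=175
Pot levels (distinct totals of non-folded players): 106, 143, 175
Layer 1-106: 106 each from A, B, C, D = 106*4 = 424 chips; eligible A, B, C, D
Layer 107-143: 37 each from A, C, D = 37*3 = 111 chips; eligible A, C, D
Layer 144-175: 32 each from A, D = 32*2 = 64 chips; eligible A, D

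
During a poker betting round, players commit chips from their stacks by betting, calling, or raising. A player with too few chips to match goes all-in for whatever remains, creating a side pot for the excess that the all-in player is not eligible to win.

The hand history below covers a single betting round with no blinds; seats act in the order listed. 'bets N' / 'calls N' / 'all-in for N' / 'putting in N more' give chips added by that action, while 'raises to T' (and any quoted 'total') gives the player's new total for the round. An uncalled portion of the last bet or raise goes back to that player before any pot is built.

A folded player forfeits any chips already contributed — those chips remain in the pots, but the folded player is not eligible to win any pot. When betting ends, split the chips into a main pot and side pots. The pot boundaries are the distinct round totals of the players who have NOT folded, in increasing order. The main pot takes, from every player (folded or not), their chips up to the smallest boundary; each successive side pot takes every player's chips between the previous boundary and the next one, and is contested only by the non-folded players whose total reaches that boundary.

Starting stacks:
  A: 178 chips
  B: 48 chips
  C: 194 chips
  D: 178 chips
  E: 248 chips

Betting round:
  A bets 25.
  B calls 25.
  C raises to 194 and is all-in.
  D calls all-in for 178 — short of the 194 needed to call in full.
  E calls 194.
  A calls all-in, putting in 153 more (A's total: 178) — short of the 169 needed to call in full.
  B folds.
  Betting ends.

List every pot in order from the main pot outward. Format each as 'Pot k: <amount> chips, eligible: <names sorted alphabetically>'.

Pot 1: 737 chips, eligible: A, C, D, E
Pot 2: 32 chips, eligible: C, E

Derivation:
Contributions: A=178, B=25, C=194, D=178, E=194
Folded: B
Pot levels (distinct totals of non-folded players): 178, 194
Layer 1-178: A 178 + B 25 + C 178 + D 178 + E 178 = 737 chips; eligible A, C, D, E
Layer 179-194: 16 each from C, E = 16*2 = 32 chips; eligible C, E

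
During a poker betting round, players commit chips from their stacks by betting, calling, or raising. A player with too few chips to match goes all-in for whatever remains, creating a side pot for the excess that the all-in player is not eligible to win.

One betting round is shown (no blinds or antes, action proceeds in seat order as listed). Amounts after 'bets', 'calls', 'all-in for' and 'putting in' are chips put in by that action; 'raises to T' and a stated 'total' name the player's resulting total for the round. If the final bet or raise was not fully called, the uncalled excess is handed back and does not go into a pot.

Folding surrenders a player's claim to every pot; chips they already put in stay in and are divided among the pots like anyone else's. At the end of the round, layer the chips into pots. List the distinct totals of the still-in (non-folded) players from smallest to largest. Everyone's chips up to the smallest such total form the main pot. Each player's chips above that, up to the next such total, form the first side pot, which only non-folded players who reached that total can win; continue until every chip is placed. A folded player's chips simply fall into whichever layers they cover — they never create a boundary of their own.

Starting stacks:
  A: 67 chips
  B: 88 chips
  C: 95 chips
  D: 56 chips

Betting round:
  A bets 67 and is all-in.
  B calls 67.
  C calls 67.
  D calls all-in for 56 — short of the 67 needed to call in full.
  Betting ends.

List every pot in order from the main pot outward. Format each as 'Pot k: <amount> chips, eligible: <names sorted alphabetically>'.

Pot 1: 224 chips, eligible: A, B, C, D
Pot 2: 33 chips, eligible: A, B, C

Derivation:
Contributions: A=67, B=67, C=67, D=56
Pot levels (distinct totals of non-folded players): 56, 67
Layer 1-56: 56 each from A, B, C, D = 56*4 = 224 chips; eligible A, B, C, D
Layer 57-67: 11 each from A, B, C = 11*3 = 33 chips; eligible A, B, C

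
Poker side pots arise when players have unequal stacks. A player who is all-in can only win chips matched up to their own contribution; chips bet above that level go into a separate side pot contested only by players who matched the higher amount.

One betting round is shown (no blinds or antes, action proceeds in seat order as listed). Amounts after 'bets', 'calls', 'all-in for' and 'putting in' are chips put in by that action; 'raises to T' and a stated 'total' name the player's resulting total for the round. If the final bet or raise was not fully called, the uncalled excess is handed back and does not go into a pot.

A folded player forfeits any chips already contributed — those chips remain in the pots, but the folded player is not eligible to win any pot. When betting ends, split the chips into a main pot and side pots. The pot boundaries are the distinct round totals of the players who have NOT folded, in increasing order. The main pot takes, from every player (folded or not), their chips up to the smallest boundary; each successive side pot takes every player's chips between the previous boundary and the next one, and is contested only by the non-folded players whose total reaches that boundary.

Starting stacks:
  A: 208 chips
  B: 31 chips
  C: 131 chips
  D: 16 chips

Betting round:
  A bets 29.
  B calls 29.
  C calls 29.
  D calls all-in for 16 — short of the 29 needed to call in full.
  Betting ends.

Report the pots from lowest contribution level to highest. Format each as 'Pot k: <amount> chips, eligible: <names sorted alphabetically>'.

Pot 1: 64 chips, eligible: A, B, C, D
Pot 2: 39 chips, eligible: A, B, C

Derivation:
Contributions: A=29, B=29, C=29, D=16
Pot levels (distinct totals of non-folded players): 16, 29
Layer 1-16: 16 each from A, B, C, D = 16*4 = 64 chips; eligible A, B, C, D
Layer 17-29: 13 each from A, B, C = 13*3 = 39 chips; eligible A, B, C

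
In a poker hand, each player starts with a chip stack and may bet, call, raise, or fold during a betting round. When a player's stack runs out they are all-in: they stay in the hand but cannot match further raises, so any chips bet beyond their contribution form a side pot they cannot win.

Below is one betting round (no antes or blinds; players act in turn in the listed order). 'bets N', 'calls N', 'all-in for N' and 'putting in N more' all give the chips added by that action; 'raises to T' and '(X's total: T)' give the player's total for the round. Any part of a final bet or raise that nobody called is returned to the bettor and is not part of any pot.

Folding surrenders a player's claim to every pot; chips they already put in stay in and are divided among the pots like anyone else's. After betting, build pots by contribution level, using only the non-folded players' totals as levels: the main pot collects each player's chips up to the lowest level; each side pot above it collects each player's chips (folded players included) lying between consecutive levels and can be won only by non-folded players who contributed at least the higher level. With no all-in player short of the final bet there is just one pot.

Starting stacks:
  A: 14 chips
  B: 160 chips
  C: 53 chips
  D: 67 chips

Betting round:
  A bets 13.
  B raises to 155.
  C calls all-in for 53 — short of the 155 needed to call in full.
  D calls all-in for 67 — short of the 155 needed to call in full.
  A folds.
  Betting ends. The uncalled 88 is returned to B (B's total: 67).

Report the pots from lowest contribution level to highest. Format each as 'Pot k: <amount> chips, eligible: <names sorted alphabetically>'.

Pot 1: 172 chips, eligible: B, C, D
Pot 2: 28 chips, eligible: B, D

Derivation:
Contributions (after 88 returned to B): A=13, B=67, C=53, D=67
Folded: A
Pot levels (distinct totals of non-folded players): 53, 67
Layer 1-53: A 13 + B 53 + C 53 + D 53 = 172 chips; eligible B, C, D
Layer 54-67: 14 each from B, D = 14*2 = 28 chips; eligible B, D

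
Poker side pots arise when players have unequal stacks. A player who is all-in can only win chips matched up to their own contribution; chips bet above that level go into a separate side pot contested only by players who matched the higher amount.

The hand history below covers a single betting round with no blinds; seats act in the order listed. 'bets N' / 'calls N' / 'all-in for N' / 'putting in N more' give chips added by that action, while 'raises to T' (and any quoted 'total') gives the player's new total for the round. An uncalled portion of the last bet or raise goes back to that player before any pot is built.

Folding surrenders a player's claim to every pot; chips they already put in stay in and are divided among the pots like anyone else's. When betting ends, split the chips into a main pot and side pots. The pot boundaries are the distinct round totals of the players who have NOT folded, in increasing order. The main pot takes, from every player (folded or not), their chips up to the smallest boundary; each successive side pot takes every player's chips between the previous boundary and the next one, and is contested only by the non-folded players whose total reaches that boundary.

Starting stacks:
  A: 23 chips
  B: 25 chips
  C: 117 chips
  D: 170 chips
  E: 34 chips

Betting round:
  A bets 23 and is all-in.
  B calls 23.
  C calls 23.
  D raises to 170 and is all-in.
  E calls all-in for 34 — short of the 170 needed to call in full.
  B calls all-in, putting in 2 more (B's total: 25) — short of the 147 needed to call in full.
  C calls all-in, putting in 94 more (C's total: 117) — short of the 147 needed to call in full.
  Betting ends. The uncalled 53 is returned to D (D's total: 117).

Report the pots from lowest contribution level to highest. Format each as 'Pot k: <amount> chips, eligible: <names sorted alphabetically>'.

Contributions (after 53 returned to D): A=23, B=25, C=117, D=117, E=34
Pot levels (distinct totals of non-folded players): 23, 25, 34, 117
Layer 1-23: 23 each from A, B, C, D, E = 23*5 = 115 chips; eligible A, B, C, D, E
Layer 24-25: 2 each from B, C, D, E = 2*4 = 8 chips; eligible B, C, D, E
Layer 26-34: 9 each from C, D, E = 9*3 = 27 chips; eligible C, D, E
Layer 35-117: 83 each from C, D = 83*2 = 166 chips; eligible C, D

Pot 1: 115 chips, eligible: A, B, C, D, E
Pot 2: 8 chips, eligible: B, C, D, E
Pot 3: 27 chips, eligible: C, D, E
Pot 4: 166 chips, eligible: C, D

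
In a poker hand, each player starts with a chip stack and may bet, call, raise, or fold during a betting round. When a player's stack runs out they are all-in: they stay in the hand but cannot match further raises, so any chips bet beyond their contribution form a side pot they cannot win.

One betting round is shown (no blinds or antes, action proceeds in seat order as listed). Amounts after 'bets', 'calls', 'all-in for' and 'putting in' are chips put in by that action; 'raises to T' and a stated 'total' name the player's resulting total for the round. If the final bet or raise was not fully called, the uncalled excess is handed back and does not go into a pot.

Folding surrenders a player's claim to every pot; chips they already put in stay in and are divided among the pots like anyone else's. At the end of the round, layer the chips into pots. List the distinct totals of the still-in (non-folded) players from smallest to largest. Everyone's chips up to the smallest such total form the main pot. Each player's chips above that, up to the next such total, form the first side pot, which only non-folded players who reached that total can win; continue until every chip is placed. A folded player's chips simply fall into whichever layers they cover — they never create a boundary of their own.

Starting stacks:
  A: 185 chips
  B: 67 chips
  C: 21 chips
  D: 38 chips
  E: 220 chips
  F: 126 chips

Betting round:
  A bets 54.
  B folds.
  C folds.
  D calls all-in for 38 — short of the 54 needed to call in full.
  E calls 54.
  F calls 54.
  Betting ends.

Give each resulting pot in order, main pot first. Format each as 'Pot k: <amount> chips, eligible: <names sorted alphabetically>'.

Pot 1: 152 chips, eligible: A, D, E, F
Pot 2: 48 chips, eligible: A, E, F

Derivation:
Contributions: A=54, D=38, E=54, F=54
Folded: B, C
Pot levels (distinct totals of non-folded players): 38, 54
Layer 1-38: 38 each from A, D, E, F = 38*4 = 152 chips; eligible A, D, E, F
Layer 39-54: 16 each from A, E, F = 16*3 = 48 chips; eligible A, E, F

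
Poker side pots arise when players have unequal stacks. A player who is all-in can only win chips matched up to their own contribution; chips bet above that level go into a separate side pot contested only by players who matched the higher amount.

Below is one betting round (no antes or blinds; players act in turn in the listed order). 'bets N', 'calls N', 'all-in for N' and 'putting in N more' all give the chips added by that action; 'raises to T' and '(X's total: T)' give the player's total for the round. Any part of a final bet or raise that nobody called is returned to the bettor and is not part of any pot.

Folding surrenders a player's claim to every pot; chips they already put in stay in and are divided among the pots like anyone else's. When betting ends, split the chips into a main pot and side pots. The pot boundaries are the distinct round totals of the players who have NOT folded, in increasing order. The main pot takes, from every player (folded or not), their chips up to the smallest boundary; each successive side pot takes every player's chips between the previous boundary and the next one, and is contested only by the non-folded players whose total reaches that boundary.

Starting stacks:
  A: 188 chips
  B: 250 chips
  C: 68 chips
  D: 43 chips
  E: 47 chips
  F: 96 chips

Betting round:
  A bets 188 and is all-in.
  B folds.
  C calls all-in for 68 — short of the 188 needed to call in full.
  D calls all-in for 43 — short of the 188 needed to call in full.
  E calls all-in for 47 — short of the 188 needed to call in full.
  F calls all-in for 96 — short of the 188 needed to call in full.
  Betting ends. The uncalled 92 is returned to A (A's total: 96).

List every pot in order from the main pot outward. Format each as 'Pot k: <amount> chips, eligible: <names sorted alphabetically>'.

Contributions (after 92 returned to A): A=96, C=68, D=43, E=47, F=96
Folded: B
Pot levels (distinct totals of non-folded players): 43, 47, 68, 96
Layer 1-43: 43 each from A, C, D, E, F = 43*5 = 215 chips; eligible A, C, D, E, F
Layer 44-47: 4 each from A, C, E, F = 4*4 = 16 chips; eligible A, C, E, F
Layer 48-68: 21 each from A, C, F = 21*3 = 63 chips; eligible A, C, F
Layer 69-96: 28 each from A, F = 28*2 = 56 chips; eligible A, F

Pot 1: 215 chips, eligible: A, C, D, E, F
Pot 2: 16 chips, eligible: A, C, E, F
Pot 3: 63 chips, eligible: A, C, F
Pot 4: 56 chips, eligible: A, F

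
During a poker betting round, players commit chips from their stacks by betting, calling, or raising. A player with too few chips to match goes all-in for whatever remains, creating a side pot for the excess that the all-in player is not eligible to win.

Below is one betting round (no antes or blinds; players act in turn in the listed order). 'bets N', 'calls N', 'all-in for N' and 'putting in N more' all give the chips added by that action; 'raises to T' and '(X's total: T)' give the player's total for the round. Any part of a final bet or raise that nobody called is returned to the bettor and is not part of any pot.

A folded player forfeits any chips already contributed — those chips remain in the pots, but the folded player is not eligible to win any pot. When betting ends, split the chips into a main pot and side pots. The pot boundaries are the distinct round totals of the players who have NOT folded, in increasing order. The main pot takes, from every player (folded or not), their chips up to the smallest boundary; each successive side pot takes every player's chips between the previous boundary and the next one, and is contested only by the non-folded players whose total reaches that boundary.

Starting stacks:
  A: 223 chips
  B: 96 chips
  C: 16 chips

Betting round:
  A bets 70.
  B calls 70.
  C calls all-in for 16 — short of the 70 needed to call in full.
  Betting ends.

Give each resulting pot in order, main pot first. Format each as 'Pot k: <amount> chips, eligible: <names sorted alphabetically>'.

Contributions: A=70, B=70, C=16
Pot levels (distinct totals of non-folded players): 16, 70
Layer 1-16: 16 each from A, B, C = 16*3 = 48 chips; eligible A, B, C
Layer 17-70: 54 each from A, B = 54*2 = 108 chips; eligible A, B

Pot 1: 48 chips, eligible: A, B, C
Pot 2: 108 chips, eligible: A, B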